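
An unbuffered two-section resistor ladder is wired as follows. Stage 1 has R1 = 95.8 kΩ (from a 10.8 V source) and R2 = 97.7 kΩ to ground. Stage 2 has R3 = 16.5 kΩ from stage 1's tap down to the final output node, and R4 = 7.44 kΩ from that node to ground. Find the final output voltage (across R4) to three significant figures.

V_out ≈ 0.561 V

Stage 2 presents R3+R4 = 23.94 kΩ as a load on stage 1's tap.
Stage 1's lower leg becomes R2‖(R3+R4) = 19.23 kΩ, so V_mid = 10.8 × 19.23/115.0 = 1.805 V.
Stage 2 is itself unloaded: V_out = V_mid × R4/(R3+R4) = 1.805 × 7.44/23.94 = 0.561 V.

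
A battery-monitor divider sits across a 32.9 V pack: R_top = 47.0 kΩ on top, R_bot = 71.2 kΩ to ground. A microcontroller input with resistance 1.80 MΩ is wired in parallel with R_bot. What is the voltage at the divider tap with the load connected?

V_out ≈ 19.5 V

The load sits in parallel with R_bot: R_bot‖R_L = (71.2 × 1800) / (71.2 + 1800) = 68.49 kΩ.
V_out = 32.9 × 68.49 / (47.0 + 68.49) = 32.9 × 68.49/115.5 = 19.5 V.
(Unloaded it would have been 19.8 V.)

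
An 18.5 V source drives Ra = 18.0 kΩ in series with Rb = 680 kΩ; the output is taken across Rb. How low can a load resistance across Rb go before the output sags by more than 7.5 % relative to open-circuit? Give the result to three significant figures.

Output resistance R_th = Ra‖Rb = (18.0 × 680)/698.0 = 17.54 kΩ.
The fractional drop is R_th/(R_th + R_L); requiring this ≤ 0.0750 gives R_L ≥ R_th(1/0.0750 − 1) = 17.54 × 12.33 = 216 kΩ.

R_L(min) ≈ 216 kΩ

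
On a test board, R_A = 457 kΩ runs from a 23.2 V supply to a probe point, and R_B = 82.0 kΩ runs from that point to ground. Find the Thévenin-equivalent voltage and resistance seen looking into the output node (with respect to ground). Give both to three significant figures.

V_th is the open-circuit tap voltage: 23.2 × 82.0/(457 + 82.0) = 3.53 V.
With the supply zeroed, R_A and R_B appear in parallel from the tap: R_th = R_A‖R_B = (457 × 82.0)/539.0 = 69.5 kΩ.

V_th = 3.53 V, R_th = 69.5 kΩ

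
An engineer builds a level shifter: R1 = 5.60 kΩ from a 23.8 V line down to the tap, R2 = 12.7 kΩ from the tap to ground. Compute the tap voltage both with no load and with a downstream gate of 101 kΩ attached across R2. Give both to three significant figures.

Unloaded: 16.5 V; loaded: 15.9 V

Open-circuit: V = 23.8 × 12.7/(5.60 + 12.7) = 16.5 V.
With the load, R2 becomes R2‖R_L = 11.28 kΩ, so V = 23.8 × 11.28/16.88 = 15.9 V.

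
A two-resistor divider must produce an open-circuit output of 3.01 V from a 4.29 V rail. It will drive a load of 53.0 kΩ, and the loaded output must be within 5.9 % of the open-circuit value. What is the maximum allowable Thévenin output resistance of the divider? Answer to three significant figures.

Loading drop = R_th/(R_th + R_L) ≤ 0.0590, so R_th ≤ R_L · ε/(1−ε) = 53.0 kΩ × 0.0590/0.9410 = 3.32 kΩ.
(Any R1, R2 with R2/(R1+R2) = 0.702 and R1‖R2 ≤ 3.32 kΩ will meet the spec.)

R_th ≤ 3.32 kΩ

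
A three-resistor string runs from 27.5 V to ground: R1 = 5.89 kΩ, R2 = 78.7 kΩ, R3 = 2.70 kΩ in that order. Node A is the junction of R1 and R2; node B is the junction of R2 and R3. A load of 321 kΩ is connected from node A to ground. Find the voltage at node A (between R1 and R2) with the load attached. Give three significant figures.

Below node A the series string R2+R3 = 81.40 kΩ sits in parallel with the 321 kΩ load: 64.93 kΩ.
V_A = 27.5 × 64.93/(5.89 + 64.93) = 25.2 V.

V ≈ 25.2 V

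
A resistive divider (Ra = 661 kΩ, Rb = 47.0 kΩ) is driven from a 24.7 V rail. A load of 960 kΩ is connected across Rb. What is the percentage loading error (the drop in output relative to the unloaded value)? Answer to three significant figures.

4.37 %

The divider's output (Thévenin) resistance is Ra‖Rb = 43.88 kΩ.
Fractional drop under load = R_th/(R_th + R_L) = 43.88 / (43.88 + 960) = 0.04371.
So the output falls by 4.37 %.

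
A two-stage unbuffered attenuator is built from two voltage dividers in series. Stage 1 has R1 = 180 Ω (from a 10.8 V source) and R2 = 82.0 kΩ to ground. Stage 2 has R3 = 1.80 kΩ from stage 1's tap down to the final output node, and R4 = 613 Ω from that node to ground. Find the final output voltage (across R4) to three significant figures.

V_out ≈ 2.55 V

Stage 2 presents R3+R4 = 2413 Ω as a load on stage 1's tap.
Stage 1's lower leg becomes R2‖(R3+R4) = 2344 Ω, so V_mid = 10.8 × 2344/2524 = 10.03 V.
Stage 2 is itself unloaded: V_out = V_mid × R4/(R3+R4) = 10.03 × 613/2413 = 2.55 V.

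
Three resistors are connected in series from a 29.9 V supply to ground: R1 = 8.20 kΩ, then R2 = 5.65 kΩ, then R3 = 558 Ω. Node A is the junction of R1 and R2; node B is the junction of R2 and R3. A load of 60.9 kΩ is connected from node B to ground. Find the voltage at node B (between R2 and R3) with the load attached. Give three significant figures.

V ≈ 1.15 V

At node B, R3 is in parallel with the load: R3‖R_L = 552.9 Ω.
Below node A the resistance is R2 + (R3‖R_L) = 6203 Ω, so V_A = 29.9 × 6203/14400 = 12.88 V.
Then V_B = V_A × (R3‖R_L)/(R2 + R3‖R_L) = 12.88 × 552.9/6203 = 1.15 V.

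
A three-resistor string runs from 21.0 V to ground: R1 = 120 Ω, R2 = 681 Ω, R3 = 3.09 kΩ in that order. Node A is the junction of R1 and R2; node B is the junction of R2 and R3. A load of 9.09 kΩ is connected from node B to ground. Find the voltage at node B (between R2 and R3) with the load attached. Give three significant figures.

V ≈ 15.6 V

At node B, R3 is in parallel with the load: R3‖R_L = 2306 Ω.
Below node A the resistance is R2 + (R3‖R_L) = 2987 Ω, so V_A = 21.0 × 2987/3107 = 20.19 V.
Then V_B = V_A × (R3‖R_L)/(R2 + R3‖R_L) = 20.19 × 2306/2987 = 15.6 V.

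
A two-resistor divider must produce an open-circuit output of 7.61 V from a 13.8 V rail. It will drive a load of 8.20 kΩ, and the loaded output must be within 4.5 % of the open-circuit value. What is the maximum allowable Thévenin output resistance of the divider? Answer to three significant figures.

Loading drop = R_th/(R_th + R_L) ≤ 0.0450, so R_th ≤ R_L · ε/(1−ε) = 8.20 kΩ × 0.0450/0.9550 = 386 Ω.
(Any R1, R2 with R2/(R1+R2) = 0.551 and R1‖R2 ≤ 386 Ω will meet the spec.)

R_th ≤ 386 Ω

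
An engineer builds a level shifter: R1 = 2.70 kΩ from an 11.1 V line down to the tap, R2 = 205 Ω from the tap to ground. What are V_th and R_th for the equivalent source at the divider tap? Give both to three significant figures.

V_th = 0.783 V, R_th = 191 Ω

V_th is the open-circuit tap voltage: 11.1 × 205/(2700 + 205) = 0.783 V.
With the supply zeroed, R1 and R2 appear in parallel from the tap: R_th = R1‖R2 = (2700 × 205)/2905 = 191 Ω.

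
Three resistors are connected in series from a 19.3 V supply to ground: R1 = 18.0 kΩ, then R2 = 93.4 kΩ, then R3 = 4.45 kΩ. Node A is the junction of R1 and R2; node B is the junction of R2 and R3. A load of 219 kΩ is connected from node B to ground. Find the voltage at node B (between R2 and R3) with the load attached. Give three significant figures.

At node B, R3 is in parallel with the load: R3‖R_L = 4.361 kΩ.
Below node A the resistance is R2 + (R3‖R_L) = 97.76 kΩ, so V_A = 19.3 × 97.76/115.8 = 16.30 V.
Then V_B = V_A × (R3‖R_L)/(R2 + R3‖R_L) = 16.30 × 4.361/97.76 = 0.727 V.

V ≈ 0.727 V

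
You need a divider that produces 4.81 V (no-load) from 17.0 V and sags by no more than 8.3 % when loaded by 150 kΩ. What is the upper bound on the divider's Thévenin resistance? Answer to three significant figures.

Loading drop = R_th/(R_th + R_L) ≤ 0.0830, so R_th ≤ R_L · ε/(1−ε) = 150 kΩ × 0.0830/0.9170 = 13.6 kΩ.
(Any R1, R2 with R2/(R1+R2) = 0.283 and R1‖R2 ≤ 13.6 kΩ will meet the spec.)

R_th ≤ 13.6 kΩ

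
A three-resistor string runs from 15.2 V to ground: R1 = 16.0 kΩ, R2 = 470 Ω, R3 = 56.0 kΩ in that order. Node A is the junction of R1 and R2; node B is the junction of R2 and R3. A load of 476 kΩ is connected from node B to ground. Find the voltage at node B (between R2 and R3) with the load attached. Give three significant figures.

V ≈ 11.4 V

At node B, R3 is in parallel with the load: R3‖R_L = 50110 Ω.
Below node A the resistance is R2 + (R3‖R_L) = 50580 Ω, so V_A = 15.2 × 50580/66580 = 11.55 V.
Then V_B = V_A × (R3‖R_L)/(R2 + R3‖R_L) = 11.55 × 50110/50580 = 11.4 V.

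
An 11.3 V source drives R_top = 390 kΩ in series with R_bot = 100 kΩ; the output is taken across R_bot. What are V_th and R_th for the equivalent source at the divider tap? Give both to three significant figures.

V_th is the open-circuit tap voltage: 11.3 × 100/(390 + 100) = 2.31 V.
With the supply zeroed, R_top and R_bot appear in parallel from the tap: R_th = R_top‖R_bot = (390 × 100)/490.0 = 79.6 kΩ.

V_th = 2.31 V, R_th = 79.6 kΩ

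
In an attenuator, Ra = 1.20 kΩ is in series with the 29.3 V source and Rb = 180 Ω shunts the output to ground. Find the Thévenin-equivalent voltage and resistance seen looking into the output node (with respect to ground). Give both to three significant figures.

V_th is the open-circuit tap voltage: 29.3 × 180/(1200 + 180) = 3.82 V.
With the supply zeroed, Ra and Rb appear in parallel from the tap: R_th = Ra‖Rb = (1200 × 180)/1380 = 157 Ω.

V_th = 3.82 V, R_th = 157 Ω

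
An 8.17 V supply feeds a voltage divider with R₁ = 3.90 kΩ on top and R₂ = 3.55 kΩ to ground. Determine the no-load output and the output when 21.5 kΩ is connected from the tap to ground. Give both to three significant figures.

Unloaded: 3.89 V; loaded: 3.58 V

Open-circuit: V = 8.17 × 3.55/(3.90 + 3.55) = 3.89 V.
With the load, R₂ becomes R₂‖R_L = 3.047 kΩ, so V = 8.17 × 3.047/6.947 = 3.58 V.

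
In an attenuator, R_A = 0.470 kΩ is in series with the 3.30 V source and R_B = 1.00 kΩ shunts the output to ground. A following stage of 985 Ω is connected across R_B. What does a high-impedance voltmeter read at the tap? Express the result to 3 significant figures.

The load sits in parallel with R_B: R_B‖R_L = (1000 × 985) / (1000 + 985) = 496.2 Ω.
V_out = 3.30 × 496.2 / (470 + 496.2) = 3.30 × 496.2/966.2 = 1.69 V.
(Unloaded it would have been 2.24 V.)

V_out ≈ 1.69 V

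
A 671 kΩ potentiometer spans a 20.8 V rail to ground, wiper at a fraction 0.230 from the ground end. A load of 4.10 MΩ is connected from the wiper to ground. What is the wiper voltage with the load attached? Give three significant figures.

The wiper splits the pot into (1−α)R = 516.7 kΩ above and αR = 154.3 kΩ below.
Lower section ‖ load = 148.7 kΩ.
V_wiper = 20.8 × 148.7/(516.7 + 148.7) = 4.65 V.

V ≈ 4.65 V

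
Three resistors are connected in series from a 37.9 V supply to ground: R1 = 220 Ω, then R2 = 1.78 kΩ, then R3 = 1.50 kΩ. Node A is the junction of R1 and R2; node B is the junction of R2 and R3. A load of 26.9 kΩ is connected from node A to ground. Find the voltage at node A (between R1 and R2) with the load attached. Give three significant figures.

V ≈ 35.2 V

Below node A the series string R2+R3 = 3280 Ω sits in parallel with the 26900 Ω load: 2924 Ω.
V_A = 37.9 × 2924/(220 + 2924) = 35.2 V.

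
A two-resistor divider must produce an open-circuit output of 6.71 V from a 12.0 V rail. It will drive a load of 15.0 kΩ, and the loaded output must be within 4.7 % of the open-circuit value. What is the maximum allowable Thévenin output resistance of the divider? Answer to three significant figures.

Loading drop = R_th/(R_th + R_L) ≤ 0.0470, so R_th ≤ R_L · ε/(1−ε) = 15.0 kΩ × 0.0470/0.9530 = 740 Ω.
(Any R1, R2 with R2/(R1+R2) = 0.559 and R1‖R2 ≤ 740 Ω will meet the spec.)

R_th ≤ 740 Ω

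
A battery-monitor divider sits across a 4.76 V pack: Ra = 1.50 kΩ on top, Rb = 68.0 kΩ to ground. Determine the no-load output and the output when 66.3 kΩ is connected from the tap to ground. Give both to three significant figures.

Open-circuit: V = 4.76 × 68.0/(1.50 + 68.0) = 4.66 V.
With the load, Rb becomes Rb‖R_L = 33.57 kΩ, so V = 4.76 × 33.57/35.07 = 4.56 V.

Unloaded: 4.66 V; loaded: 4.56 V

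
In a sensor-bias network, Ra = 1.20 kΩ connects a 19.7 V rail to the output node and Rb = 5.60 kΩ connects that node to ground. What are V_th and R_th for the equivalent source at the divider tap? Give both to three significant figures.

V_th is the open-circuit tap voltage: 19.7 × 5.60/(1.20 + 5.60) = 16.2 V.
With the supply zeroed, Ra and Rb appear in parallel from the tap: R_th = Ra‖Rb = (1.20 × 5.60)/6.800 = 988 Ω.

V_th = 16.2 V, R_th = 988 Ω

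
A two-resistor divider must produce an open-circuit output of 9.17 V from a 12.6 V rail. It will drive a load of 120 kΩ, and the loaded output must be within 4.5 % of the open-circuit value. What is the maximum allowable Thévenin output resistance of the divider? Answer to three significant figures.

R_th ≤ 5.65 kΩ

Loading drop = R_th/(R_th + R_L) ≤ 0.0450, so R_th ≤ R_L · ε/(1−ε) = 120 kΩ × 0.0450/0.9550 = 5.65 kΩ.
(Any R1, R2 with R2/(R1+R2) = 0.728 and R1‖R2 ≤ 5.65 kΩ will meet the spec.)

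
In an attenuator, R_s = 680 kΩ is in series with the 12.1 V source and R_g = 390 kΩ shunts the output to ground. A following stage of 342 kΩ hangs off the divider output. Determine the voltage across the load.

V_out ≈ 2.56 V

The load sits in parallel with R_g: R_g‖R_L = (390 × 342) / (390 + 342) = 182.2 kΩ.
V_out = 12.1 × 182.2 / (680 + 182.2) = 12.1 × 182.2/862.2 = 2.56 V.
(Unloaded it would have been 4.41 V.)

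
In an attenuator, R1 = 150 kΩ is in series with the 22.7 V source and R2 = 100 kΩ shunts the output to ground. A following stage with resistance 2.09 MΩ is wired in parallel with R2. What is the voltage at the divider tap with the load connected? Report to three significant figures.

The load sits in parallel with R2: R2‖R_L = (100 × 2090) / (100 + 2090) = 95.43 kΩ.
V_out = 22.7 × 95.43 / (150 + 95.43) = 22.7 × 95.43/245.4 = 8.83 V.

V_out ≈ 8.83 V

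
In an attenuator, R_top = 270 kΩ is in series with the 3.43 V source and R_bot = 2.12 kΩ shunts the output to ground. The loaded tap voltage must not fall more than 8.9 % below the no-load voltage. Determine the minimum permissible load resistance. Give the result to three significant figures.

R_L(min) ≈ 21.5 kΩ

Output resistance R_th = R_top‖R_bot = (270 × 2.12)/272.1 = 2.103 kΩ.
The fractional drop is R_th/(R_th + R_L); requiring this ≤ 0.0890 gives R_L ≥ R_th(1/0.0890 − 1) = 2.103 × 10.24 = 21.5 kΩ.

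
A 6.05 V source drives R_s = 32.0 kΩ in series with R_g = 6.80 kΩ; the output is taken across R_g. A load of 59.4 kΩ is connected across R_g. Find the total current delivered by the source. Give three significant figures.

R_g‖R_L = 6.102 kΩ, so the source sees R_s + R_g‖R_L = 38.10 kΩ.
I = 6.05 V / 38.10 kΩ = 0.159 mA.

I ≈ 0.159 mA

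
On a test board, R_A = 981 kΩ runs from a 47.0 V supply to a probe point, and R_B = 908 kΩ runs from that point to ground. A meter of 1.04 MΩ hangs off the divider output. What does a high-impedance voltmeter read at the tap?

V_out ≈ 15.5 V

The load sits in parallel with R_B: R_B‖R_L = (908 × 1040) / (908 + 1040) = 484.8 kΩ.
V_out = 47.0 × 484.8 / (981 + 484.8) = 47.0 × 484.8/1466 = 15.5 V.
(Unloaded it would have been 22.6 V.)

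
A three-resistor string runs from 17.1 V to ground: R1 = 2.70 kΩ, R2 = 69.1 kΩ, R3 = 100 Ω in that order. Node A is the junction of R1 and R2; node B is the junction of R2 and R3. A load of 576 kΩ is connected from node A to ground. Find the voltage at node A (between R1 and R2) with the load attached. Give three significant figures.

Below node A the series string R2+R3 = 69200 Ω sits in parallel with the 576000 Ω load: 61780 Ω.
V_A = 17.1 × 61780/(2700 + 61780) = 16.4 V.

V ≈ 16.4 V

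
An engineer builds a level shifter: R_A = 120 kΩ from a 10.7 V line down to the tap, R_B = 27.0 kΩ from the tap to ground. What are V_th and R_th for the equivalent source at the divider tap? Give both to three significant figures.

V_th is the open-circuit tap voltage: 10.7 × 27.0/(120 + 27.0) = 1.97 V.
With the supply zeroed, R_A and R_B appear in parallel from the tap: R_th = R_A‖R_B = (120 × 27.0)/147.0 = 22.0 kΩ.

V_th = 1.97 V, R_th = 22.0 kΩ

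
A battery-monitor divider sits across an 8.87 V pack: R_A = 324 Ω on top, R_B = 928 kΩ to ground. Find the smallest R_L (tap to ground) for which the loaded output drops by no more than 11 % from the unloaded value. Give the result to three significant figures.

R_L(min) ≈ 2.62 kΩ

Output resistance R_th = R_A‖R_B = (324 × 928000)/928300 = 323.9 Ω.
The fractional drop is R_th/(R_th + R_L); requiring this ≤ 0.110 gives R_L ≥ R_th(1/0.110 − 1) = 323.9 × 8.091 = 2.62 kΩ.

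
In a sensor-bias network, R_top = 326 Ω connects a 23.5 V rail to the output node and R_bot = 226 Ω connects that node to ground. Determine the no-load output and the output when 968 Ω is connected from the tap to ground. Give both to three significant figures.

Unloaded: 9.62 V; loaded: 8.46 V

Open-circuit: V = 23.5 × 226/(326 + 226) = 9.62 V.
With the load, R_bot becomes R_bot‖R_L = 183.2 Ω, so V = 23.5 × 183.2/509.2 = 8.46 V.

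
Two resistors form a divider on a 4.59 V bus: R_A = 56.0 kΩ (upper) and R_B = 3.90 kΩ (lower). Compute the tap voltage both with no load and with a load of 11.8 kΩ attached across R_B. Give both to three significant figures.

Open-circuit: V = 4.59 × 3.90/(56.0 + 3.90) = 0.299 V.
With the load, R_B becomes R_B‖R_L = 2.931 kΩ, so V = 4.59 × 2.931/58.93 = 0.228 V.

Unloaded: 0.299 V; loaded: 0.228 V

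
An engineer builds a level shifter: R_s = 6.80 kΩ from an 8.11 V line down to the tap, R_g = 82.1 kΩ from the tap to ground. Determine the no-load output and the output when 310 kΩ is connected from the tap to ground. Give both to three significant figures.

Open-circuit: V = 8.11 × 82.1/(6.80 + 82.1) = 7.49 V.
With the load, R_g becomes R_g‖R_L = 64.91 kΩ, so V = 8.11 × 64.91/71.71 = 7.34 V.

Unloaded: 7.49 V; loaded: 7.34 V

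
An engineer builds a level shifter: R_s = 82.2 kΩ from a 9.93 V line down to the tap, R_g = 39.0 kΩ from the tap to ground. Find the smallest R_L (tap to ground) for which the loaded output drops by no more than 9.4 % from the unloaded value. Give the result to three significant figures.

R_L(min) ≈ 255 kΩ

Output resistance R_th = R_s‖R_g = (82.2 × 39.0)/121.2 = 26.45 kΩ.
The fractional drop is R_th/(R_th + R_L); requiring this ≤ 0.0940 gives R_L ≥ R_th(1/0.0940 − 1) = 26.45 × 9.638 = 255 kΩ.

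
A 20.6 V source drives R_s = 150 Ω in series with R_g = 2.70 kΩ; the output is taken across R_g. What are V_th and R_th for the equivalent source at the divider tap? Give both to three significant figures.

V_th = 19.5 V, R_th = 142 Ω

V_th is the open-circuit tap voltage: 20.6 × 2700/(150 + 2700) = 19.5 V.
With the supply zeroed, R_s and R_g appear in parallel from the tap: R_th = R_s‖R_g = (150 × 2700)/2850 = 142 Ω.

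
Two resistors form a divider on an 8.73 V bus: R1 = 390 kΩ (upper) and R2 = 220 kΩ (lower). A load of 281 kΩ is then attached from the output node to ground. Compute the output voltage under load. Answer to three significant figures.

V_out ≈ 2.10 V

The load sits in parallel with R2: R2‖R_L = (220 × 281) / (220 + 281) = 123.4 kΩ.
V_out = 8.73 × 123.4 / (390 + 123.4) = 8.73 × 123.4/513.4 = 2.10 V.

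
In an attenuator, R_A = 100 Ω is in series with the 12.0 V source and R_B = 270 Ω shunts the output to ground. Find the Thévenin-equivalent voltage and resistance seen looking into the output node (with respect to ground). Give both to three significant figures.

V_th is the open-circuit tap voltage: 12.0 × 270/(100 + 270) = 8.76 V.
With the supply zeroed, R_A and R_B appear in parallel from the tap: R_th = R_A‖R_B = (100 × 270)/370.0 = 73.0 Ω.

V_th = 8.76 V, R_th = 73.0 Ω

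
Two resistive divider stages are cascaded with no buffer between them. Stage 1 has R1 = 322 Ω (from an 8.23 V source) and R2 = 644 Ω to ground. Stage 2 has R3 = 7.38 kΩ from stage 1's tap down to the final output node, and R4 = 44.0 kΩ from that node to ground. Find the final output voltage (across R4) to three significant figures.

Stage 2 presents R3+R4 = 51380 Ω as a load on stage 1's tap.
Stage 1's lower leg becomes R2‖(R3+R4) = 636.0 Ω, so V_mid = 8.23 × 636.0/958.0 = 5.464 V.
Stage 2 is itself unloaded: V_out = V_mid × R4/(R3+R4) = 5.464 × 44000/51380 = 4.68 V.

V_out ≈ 4.68 V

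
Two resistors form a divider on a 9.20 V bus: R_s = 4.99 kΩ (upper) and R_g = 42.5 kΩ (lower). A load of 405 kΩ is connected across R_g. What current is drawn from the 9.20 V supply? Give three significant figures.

I ≈ 0.212 mA

R_g‖R_L = 38.46 kΩ, so the source sees R_s + R_g‖R_L = 43.45 kΩ.
I = 9.20 V / 43.45 kΩ = 0.212 mA.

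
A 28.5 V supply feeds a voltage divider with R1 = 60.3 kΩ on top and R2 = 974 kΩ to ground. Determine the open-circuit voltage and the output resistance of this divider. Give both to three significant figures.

V_th is the open-circuit tap voltage: 28.5 × 974/(60.3 + 974) = 26.8 V.
With the supply zeroed, R1 and R2 appear in parallel from the tap: R_th = R1‖R2 = (60.3 × 974)/1034 = 56.8 kΩ.

V_th = 26.8 V, R_th = 56.8 kΩ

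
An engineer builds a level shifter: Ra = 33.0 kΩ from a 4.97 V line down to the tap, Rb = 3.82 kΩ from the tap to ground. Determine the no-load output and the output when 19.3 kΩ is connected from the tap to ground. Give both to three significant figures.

Open-circuit: V = 4.97 × 3.82/(33.0 + 3.82) = 0.516 V.
With the load, Rb becomes Rb‖R_L = 3.189 kΩ, so V = 4.97 × 3.189/36.19 = 0.438 V.

Unloaded: 0.516 V; loaded: 0.438 V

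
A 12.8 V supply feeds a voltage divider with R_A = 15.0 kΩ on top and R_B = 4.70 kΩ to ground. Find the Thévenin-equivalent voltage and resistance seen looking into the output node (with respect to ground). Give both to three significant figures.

V_th is the open-circuit tap voltage: 12.8 × 4.70/(15.0 + 4.70) = 3.05 V.
With the supply zeroed, R_A and R_B appear in parallel from the tap: R_th = R_A‖R_B = (15.0 × 4.70)/19.70 = 3.58 kΩ.

V_th = 3.05 V, R_th = 3.58 kΩ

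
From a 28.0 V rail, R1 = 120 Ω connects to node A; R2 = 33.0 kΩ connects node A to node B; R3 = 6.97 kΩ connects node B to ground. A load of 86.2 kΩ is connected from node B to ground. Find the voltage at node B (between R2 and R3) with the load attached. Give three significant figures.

V ≈ 4.56 V

At node B, R3 is in parallel with the load: R3‖R_L = 6449 Ω.
Below node A the resistance is R2 + (R3‖R_L) = 39450 Ω, so V_A = 28.0 × 39450/39570 = 27.92 V.
Then V_B = V_A × (R3‖R_L)/(R2 + R3‖R_L) = 27.92 × 6449/39450 = 4.56 V.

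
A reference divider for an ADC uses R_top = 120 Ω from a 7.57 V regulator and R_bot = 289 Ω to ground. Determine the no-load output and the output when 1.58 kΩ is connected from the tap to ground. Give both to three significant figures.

Open-circuit: V = 7.57 × 289/(120 + 289) = 5.35 V.
With the load, R_bot becomes R_bot‖R_L = 244.3 Ω, so V = 7.57 × 244.3/364.3 = 5.08 V.

Unloaded: 5.35 V; loaded: 5.08 V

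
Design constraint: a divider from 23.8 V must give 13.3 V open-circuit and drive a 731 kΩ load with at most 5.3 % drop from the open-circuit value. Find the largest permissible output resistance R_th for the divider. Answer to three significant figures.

R_th ≤ 40.9 kΩ

Loading drop = R_th/(R_th + R_L) ≤ 0.0530, so R_th ≤ R_L · ε/(1−ε) = 731 kΩ × 0.0530/0.9470 = 40.9 kΩ.
(Any R1, R2 with R2/(R1+R2) = 0.559 and R1‖R2 ≤ 40.9 kΩ will meet the spec.)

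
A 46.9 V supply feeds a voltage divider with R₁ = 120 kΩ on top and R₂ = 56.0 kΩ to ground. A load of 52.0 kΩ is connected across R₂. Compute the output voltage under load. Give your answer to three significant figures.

V_out ≈ 8.60 V

The load sits in parallel with R₂: R₂‖R_L = (56.0 × 52.0) / (56.0 + 52.0) = 26.96 kΩ.
V_out = 46.9 × 26.96 / (120 + 26.96) = 46.9 × 26.96/147.0 = 8.60 V.
(Unloaded it would have been 14.9 V.)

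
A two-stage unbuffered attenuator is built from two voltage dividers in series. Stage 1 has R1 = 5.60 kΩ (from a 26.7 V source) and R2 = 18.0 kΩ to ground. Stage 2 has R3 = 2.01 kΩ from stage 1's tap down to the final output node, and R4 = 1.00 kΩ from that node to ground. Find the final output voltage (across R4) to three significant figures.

V_out ≈ 2.80 V

Stage 2 presents R3+R4 = 3.010 kΩ as a load on stage 1's tap.
Stage 1's lower leg becomes R2‖(R3+R4) = 2.579 kΩ, so V_mid = 26.7 × 2.579/8.179 = 8.419 V.
Stage 2 is itself unloaded: V_out = V_mid × R4/(R3+R4) = 8.419 × 1.00/3.010 = 2.80 V.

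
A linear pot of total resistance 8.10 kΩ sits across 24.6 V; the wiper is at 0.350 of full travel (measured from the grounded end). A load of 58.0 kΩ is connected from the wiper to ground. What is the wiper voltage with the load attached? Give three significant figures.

The wiper splits the pot into (1−α)R = 5.265 kΩ above and αR = 2.835 kΩ below.
Lower section ‖ load = 2.703 kΩ.
V_wiper = 24.6 × 2.703/(5.265 + 2.703) = 8.34 V.

V ≈ 8.34 V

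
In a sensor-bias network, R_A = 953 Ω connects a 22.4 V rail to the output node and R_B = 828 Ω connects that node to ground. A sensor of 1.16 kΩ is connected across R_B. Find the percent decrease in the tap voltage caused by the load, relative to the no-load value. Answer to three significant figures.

27.6 %

Unloaded V = 22.4 × 828/1781 = 10.41 V.
Loaded: R_B‖R_L = 483.1 Ω, giving V = 22.4 × 483.1/1436 = 7.536 V.
Drop = (10.41 − 7.536) / 10.41 = 27.6 %.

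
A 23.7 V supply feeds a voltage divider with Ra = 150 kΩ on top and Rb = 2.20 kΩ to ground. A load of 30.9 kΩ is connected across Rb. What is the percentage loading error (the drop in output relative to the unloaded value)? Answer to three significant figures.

The divider's output (Thévenin) resistance is Ra‖Rb = 2.168 kΩ.
Fractional drop under load = R_th/(R_th + R_L) = 2.168 / (2.168 + 30.9) = 0.06557.
So the output falls by 6.56 %.

6.56 %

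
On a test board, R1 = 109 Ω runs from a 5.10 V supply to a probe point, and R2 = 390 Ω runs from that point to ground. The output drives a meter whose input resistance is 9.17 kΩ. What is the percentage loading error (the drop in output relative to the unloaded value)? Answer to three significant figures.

0.920 %

The divider's output (Thévenin) resistance is R1‖R2 = 85.19 Ω.
Fractional drop under load = R_th/(R_th + R_L) = 85.19 / (85.19 + 9170) = 0.009205.
So the output falls by 0.920 %.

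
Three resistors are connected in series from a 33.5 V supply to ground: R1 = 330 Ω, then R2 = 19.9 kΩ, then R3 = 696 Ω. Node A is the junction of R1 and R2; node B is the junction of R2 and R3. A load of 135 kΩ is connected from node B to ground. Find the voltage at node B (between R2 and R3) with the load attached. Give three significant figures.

V ≈ 1.11 V

At node B, R3 is in parallel with the load: R3‖R_L = 692.4 Ω.
Below node A the resistance is R2 + (R3‖R_L) = 20590 Ω, so V_A = 33.5 × 20590/20920 = 32.97 V.
Then V_B = V_A × (R3‖R_L)/(R2 + R3‖R_L) = 32.97 × 692.4/20590 = 1.11 V.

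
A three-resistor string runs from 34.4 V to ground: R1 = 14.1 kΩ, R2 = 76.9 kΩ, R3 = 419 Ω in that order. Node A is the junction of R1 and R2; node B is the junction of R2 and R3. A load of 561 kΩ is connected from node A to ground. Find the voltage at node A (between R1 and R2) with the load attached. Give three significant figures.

V ≈ 28.5 V

Below node A the series string R2+R3 = 77320 Ω sits in parallel with the 561000 Ω load: 67950 Ω.
V_A = 34.4 × 67950/(14100 + 67950) = 28.5 V.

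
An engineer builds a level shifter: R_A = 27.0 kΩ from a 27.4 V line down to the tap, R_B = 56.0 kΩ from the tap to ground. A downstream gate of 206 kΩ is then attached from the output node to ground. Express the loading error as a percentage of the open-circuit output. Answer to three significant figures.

8.12 %

Unloaded V = 27.4 × 56.0/83.00 = 18.487 V.
Loaded: R_B‖R_L = 44.03 kΩ, giving V = 27.4 × 44.03/71.03 = 16.985 V.
Drop = (18.487 − 16.985) / 18.487 = 8.12 %.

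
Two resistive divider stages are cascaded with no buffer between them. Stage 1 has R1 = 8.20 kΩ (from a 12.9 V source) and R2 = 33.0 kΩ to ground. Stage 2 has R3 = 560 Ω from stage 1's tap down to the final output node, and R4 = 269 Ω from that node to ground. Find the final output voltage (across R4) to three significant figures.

V_out ≈ 0.376 V

Stage 2 presents R3+R4 = 829.0 Ω as a load on stage 1's tap.
Stage 1's lower leg becomes R2‖(R3+R4) = 808.7 Ω, so V_mid = 12.9 × 808.7/9009 = 1.158 V.
Stage 2 is itself unloaded: V_out = V_mid × R4/(R3+R4) = 1.158 × 269/829.0 = 0.376 V.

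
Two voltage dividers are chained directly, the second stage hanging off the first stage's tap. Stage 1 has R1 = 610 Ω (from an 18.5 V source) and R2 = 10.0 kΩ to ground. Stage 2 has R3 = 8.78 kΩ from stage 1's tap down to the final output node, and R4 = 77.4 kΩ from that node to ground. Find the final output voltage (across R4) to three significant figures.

V_out ≈ 15.6 V

Stage 2 presents R3+R4 = 86180 Ω as a load on stage 1's tap.
Stage 1's lower leg becomes R2‖(R3+R4) = 8960 Ω, so V_mid = 18.5 × 8960/9570 = 17.32 V.
Stage 2 is itself unloaded: V_out = V_mid × R4/(R3+R4) = 17.32 × 77400/86180 = 15.6 V.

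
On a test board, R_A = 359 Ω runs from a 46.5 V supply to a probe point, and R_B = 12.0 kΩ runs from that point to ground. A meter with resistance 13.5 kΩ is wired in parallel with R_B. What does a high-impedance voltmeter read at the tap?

The load sits in parallel with R_B: R_B‖R_L = (12000 × 13500) / (12000 + 13500) = 6353 Ω.
V_out = 46.5 × 6353 / (359 + 6353) = 46.5 × 6353/6712 = 44.0 V.

V_out ≈ 44.0 V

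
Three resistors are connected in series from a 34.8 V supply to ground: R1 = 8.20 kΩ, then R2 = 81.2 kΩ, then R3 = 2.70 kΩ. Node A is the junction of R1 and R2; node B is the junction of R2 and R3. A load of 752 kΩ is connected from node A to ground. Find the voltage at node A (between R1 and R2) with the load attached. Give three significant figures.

Below node A the series string R2+R3 = 83.90 kΩ sits in parallel with the 752 kΩ load: 75.48 kΩ.
V_A = 34.8 × 75.48/(8.20 + 75.48) = 31.4 V.

V ≈ 31.4 V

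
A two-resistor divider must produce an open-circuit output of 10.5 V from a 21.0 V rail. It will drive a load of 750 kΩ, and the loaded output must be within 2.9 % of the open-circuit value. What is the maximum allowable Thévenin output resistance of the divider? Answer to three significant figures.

R_th ≤ 22.4 kΩ

Loading drop = R_th/(R_th + R_L) ≤ 0.0290, so R_th ≤ R_L · ε/(1−ε) = 750 kΩ × 0.0290/0.9710 = 22.4 kΩ.
(Any R1, R2 with R2/(R1+R2) = 0.500 and R1‖R2 ≤ 22.4 kΩ will meet the spec.)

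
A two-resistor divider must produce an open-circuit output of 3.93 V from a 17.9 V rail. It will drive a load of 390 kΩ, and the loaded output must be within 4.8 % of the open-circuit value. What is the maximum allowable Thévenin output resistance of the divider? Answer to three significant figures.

Loading drop = R_th/(R_th + R_L) ≤ 0.0480, so R_th ≤ R_L · ε/(1−ε) = 390 kΩ × 0.0480/0.9520 = 19.7 kΩ.

R_th ≤ 19.7 kΩ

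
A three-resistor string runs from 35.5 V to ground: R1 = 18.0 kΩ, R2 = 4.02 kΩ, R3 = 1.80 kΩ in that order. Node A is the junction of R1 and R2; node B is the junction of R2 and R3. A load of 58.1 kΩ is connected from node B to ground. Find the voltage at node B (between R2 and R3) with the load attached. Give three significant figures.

V ≈ 2.61 V

At node B, R3 is in parallel with the load: R3‖R_L = 1.746 kΩ.
Below node A the resistance is R2 + (R3‖R_L) = 5.766 kΩ, so V_A = 35.5 × 5.766/23.77 = 8.613 V.
Then V_B = V_A × (R3‖R_L)/(R2 + R3‖R_L) = 8.613 × 1.746/5.766 = 2.61 V.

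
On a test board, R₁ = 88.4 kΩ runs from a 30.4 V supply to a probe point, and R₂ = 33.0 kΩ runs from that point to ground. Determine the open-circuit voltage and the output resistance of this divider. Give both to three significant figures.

V_th is the open-circuit tap voltage: 30.4 × 33.0/(88.4 + 33.0) = 8.26 V.
With the supply zeroed, R₁ and R₂ appear in parallel from the tap: R_th = R₁‖R₂ = (88.4 × 33.0)/121.4 = 24.0 kΩ.

V_th = 8.26 V, R_th = 24.0 kΩ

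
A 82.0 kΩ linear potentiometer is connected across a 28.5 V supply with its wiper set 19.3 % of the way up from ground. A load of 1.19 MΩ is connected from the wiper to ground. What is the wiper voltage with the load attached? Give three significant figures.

The wiper splits the pot into (1−α)R = 66.17 kΩ above and αR = 15.83 kΩ below.
Lower section ‖ load = 15.62 kΩ.
V_wiper = 28.5 × 15.62/(66.17 + 15.62) = 5.44 V.

V ≈ 5.44 V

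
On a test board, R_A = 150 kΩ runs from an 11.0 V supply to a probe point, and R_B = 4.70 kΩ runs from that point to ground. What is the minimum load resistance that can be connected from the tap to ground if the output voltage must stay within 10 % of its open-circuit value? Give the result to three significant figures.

R_L(min) ≈ 41.0 kΩ

Output resistance R_th = R_A‖R_B = (150 × 4.70)/154.7 = 4.557 kΩ.
The fractional drop is R_th/(R_th + R_L); requiring this ≤ 0.100 gives R_L ≥ R_th(1/0.100 − 1) = 4.557 × 9.000 = 41.0 kΩ.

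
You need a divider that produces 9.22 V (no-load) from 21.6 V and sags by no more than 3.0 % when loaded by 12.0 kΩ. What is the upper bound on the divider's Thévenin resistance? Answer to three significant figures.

Loading drop = R_th/(R_th + R_L) ≤ 0.0300, so R_th ≤ R_L · ε/(1−ε) = 12.0 kΩ × 0.0300/0.9700 = 371 Ω.

R_th ≤ 371 Ω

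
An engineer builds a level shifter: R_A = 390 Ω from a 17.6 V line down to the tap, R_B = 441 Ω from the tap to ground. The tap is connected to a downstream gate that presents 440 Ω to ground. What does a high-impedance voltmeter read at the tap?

V_out ≈ 6.35 V

The load sits in parallel with R_B: R_B‖R_L = (441 × 440) / (441 + 440) = 220.2 Ω.
V_out = 17.6 × 220.2 / (390 + 220.2) = 17.6 × 220.2/610.2 = 6.35 V.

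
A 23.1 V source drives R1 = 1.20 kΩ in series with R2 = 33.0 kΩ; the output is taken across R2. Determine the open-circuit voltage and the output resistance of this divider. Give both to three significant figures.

V_th is the open-circuit tap voltage: 23.1 × 33.0/(1.20 + 33.0) = 22.3 V.
With the supply zeroed, R1 and R2 appear in parallel from the tap: R_th = R1‖R2 = (1.20 × 33.0)/34.20 = 1.16 kΩ.

V_th = 22.3 V, R_th = 1.16 kΩ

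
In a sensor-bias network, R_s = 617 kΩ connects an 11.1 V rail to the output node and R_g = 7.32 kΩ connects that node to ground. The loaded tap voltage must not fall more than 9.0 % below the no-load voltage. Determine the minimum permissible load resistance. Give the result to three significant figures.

R_L(min) ≈ 73.1 kΩ

Output resistance R_th = R_s‖R_g = (617 × 7.32)/624.3 = 7.234 kΩ.
The fractional drop is R_th/(R_th + R_L); requiring this ≤ 0.0900 gives R_L ≥ R_th(1/0.0900 − 1) = 7.234 × 10.11 = 73.1 kΩ.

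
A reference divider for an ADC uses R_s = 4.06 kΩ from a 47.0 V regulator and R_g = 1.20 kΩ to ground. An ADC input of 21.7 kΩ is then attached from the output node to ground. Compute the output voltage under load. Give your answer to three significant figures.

The load sits in parallel with R_g: R_g‖R_L = (1.20 × 21.7) / (1.20 + 21.7) = 1.137 kΩ.
V_out = 47.0 × 1.137 / (4.06 + 1.137) = 47.0 × 1.137/5.197 = 10.3 V.

V_out ≈ 10.3 V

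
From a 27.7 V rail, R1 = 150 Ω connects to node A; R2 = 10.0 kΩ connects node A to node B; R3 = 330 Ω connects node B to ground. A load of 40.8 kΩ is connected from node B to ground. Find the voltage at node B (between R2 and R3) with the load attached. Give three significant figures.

At node B, R3 is in parallel with the load: R3‖R_L = 327.4 Ω.
Below node A the resistance is R2 + (R3‖R_L) = 10330 Ω, so V_A = 27.7 × 10330/10480 = 27.30 V.
Then V_B = V_A × (R3‖R_L)/(R2 + R3‖R_L) = 27.30 × 327.4/10330 = 0.865 V.

V ≈ 0.865 V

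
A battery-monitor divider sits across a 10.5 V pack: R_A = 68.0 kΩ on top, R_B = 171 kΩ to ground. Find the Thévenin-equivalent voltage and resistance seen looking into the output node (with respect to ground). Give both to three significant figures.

V_th is the open-circuit tap voltage: 10.5 × 171/(68.0 + 171) = 7.51 V.
With the supply zeroed, R_A and R_B appear in parallel from the tap: R_th = R_A‖R_B = (68.0 × 171)/239.0 = 48.7 kΩ.

V_th = 7.51 V, R_th = 48.7 kΩ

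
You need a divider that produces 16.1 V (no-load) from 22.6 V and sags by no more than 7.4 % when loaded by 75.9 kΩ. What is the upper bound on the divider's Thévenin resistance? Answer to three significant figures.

R_th ≤ 6.07 kΩ

Loading drop = R_th/(R_th + R_L) ≤ 0.0740, so R_th ≤ R_L · ε/(1−ε) = 75.9 kΩ × 0.0740/0.9260 = 6.07 kΩ.
(Any R1, R2 with R2/(R1+R2) = 0.712 and R1‖R2 ≤ 6.07 kΩ will meet the spec.)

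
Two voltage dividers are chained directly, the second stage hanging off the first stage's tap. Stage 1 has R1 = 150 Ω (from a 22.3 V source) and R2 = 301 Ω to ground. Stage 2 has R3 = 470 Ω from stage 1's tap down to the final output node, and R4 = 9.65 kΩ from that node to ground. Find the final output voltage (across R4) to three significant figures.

V_out ≈ 14.1 V

Stage 2 presents R3+R4 = 10120 Ω as a load on stage 1's tap.
Stage 1's lower leg becomes R2‖(R3+R4) = 292.3 Ω, so V_mid = 22.3 × 292.3/442.3 = 14.74 V.
Stage 2 is itself unloaded: V_out = V_mid × R4/(R3+R4) = 14.74 × 9650/10120 = 14.1 V.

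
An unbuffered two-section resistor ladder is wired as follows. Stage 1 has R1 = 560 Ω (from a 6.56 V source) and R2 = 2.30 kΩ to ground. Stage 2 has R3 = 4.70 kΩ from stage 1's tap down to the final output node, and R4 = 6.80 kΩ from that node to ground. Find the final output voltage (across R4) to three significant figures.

Stage 2 presents R3+R4 = 11500 Ω as a load on stage 1's tap.
Stage 1's lower leg becomes R2‖(R3+R4) = 1917 Ω, so V_mid = 6.56 × 1917/2477 = 5.077 V.
Stage 2 is itself unloaded: V_out = V_mid × R4/(R3+R4) = 5.077 × 6800/11500 = 3.00 V.

V_out ≈ 3.00 V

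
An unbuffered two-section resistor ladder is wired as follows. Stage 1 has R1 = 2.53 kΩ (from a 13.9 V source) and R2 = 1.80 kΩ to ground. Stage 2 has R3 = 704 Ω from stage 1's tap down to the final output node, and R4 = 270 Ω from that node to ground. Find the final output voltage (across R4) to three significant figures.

Stage 2 presents R3+R4 = 974.0 Ω as a load on stage 1's tap.
Stage 1's lower leg becomes R2‖(R3+R4) = 632.0 Ω, so V_mid = 13.9 × 632.0/3162 = 2.778 V.
Stage 2 is itself unloaded: V_out = V_mid × R4/(R3+R4) = 2.778 × 270/974.0 = 0.770 V.

V_out ≈ 0.770 V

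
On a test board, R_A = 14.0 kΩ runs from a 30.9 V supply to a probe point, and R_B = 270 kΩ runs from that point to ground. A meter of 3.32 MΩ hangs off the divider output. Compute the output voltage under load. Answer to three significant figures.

V_out ≈ 29.3 V

The load sits in parallel with R_B: R_B‖R_L = (270 × 3320) / (270 + 3320) = 249.7 kΩ.
V_out = 30.9 × 249.7 / (14.0 + 249.7) = 30.9 × 249.7/263.7 = 29.3 V.
(Unloaded it would have been 29.4 V.)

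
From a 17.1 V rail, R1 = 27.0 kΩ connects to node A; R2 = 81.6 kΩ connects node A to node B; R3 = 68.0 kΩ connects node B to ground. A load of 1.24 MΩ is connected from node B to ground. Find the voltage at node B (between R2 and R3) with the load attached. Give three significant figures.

V ≈ 6.37 V

At node B, R3 is in parallel with the load: R3‖R_L = 64.46 kΩ.
Below node A the resistance is R2 + (R3‖R_L) = 146.1 kΩ, so V_A = 17.1 × 146.1/173.1 = 14.43 V.
Then V_B = V_A × (R3‖R_L)/(R2 + R3‖R_L) = 14.43 × 64.46/146.1 = 6.37 V.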